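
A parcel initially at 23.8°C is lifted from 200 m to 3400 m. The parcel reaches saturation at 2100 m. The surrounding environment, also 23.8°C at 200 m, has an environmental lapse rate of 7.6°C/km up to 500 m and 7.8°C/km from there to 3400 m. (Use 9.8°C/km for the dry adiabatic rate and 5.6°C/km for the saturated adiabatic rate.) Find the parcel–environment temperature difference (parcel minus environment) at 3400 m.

-1°C (parcel cooler than environment)

Parcel:
  200 → 2100 m (dry, 9.8°C/km): ΔT = -9.8 × 1.9 = -18.62°C → T = 5.18°C
  2100 → 3400 m (saturated, 5.6°C/km): ΔT = -5.6 × 1.3 = -7.28°C → T = -2.1°C
Environment:
  200 → 500 m (environment, lower layer, 7.6°C/km): ΔT = -7.6 × 0.3 = -2.28°C → T = 21.52°C
  500 → 3400 m (environment, upper layer, 7.8°C/km): ΔT = -7.8 × 2.9 = -22.62°C → T = -1.1°C
T_parcel − T_env = -2.1 − (-1.1) = -1°C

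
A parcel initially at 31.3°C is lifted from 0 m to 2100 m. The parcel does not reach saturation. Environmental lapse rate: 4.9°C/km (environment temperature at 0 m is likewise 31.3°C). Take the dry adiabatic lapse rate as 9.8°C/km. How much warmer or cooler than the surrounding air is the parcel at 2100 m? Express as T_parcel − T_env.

Parcel:
  0–2100 m, dry: Δz = 2.1 km ⇒ ΔT = -20.58°C; T = 10.72°C
Environment:
  0–2100 m, environment: Δz = 2.1 km ⇒ ΔT = -10.29°C; T = 21.01°C
T_parcel − T_env = 10.72 − 21.01 = -10.29°C

-10.29°C (parcel cooler than environment)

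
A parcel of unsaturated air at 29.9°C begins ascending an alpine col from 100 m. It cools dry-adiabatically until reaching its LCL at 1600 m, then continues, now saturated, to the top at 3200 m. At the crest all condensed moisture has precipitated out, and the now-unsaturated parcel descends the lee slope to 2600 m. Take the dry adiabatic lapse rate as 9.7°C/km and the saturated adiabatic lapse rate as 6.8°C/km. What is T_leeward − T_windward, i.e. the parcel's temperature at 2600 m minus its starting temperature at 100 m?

From 100 m to 1600 m (dry): cools by 9.7 × 1.5 = 14.55°C, giving 15.35°C.
From 1600 m to 3200 m (saturated): cools by 6.8 × 1.6 = 10.88°C, giving 4.47°C.
From 3200 m to 2600 m (dry descent): warms by 9.7 × 0.6 = 5.82°C, giving 10.29°C.
Net change vs windward start: 10.29 − 29.9 = -19.61°C

-19.61°C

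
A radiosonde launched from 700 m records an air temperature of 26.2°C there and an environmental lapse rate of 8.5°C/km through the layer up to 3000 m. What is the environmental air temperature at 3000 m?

From 700 m to 3000 m (environmental): cools by 8.5 × 2.3 = 19.55°C, giving 6.65°C.

6.65°C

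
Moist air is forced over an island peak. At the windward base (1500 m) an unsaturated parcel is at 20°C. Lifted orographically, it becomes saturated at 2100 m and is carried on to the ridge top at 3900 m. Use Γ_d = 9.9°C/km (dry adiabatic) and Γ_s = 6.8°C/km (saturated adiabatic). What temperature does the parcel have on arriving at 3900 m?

1.82°C

From 1500 m to 2100 m (dry): cools by 9.9 × 0.6 = 5.94°C, giving 14.06°C.
From 2100 m to 3900 m (saturated): cools by 6.8 × 1.8 = 12.24°C, giving 1.82°C.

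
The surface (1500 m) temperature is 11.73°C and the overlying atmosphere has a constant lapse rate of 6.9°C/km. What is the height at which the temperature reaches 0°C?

Height above start = (11.73 − 0) / 6.9 = 1.7 km
Altitude = 1500 m + 1700 m = 3200 m

3200 m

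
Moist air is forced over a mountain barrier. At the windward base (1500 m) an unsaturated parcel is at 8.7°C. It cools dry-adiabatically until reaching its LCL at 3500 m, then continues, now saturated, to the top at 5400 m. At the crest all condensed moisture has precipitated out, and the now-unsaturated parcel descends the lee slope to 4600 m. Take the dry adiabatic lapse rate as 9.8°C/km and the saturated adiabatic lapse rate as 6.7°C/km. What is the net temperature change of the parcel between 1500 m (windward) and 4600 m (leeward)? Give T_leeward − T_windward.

1500–3500 m, dry: Δz = 2 km ⇒ ΔT = -19.6°C; T = -10.9°C
3500–5400 m, saturated: Δz = 1.9 km ⇒ ΔT = -12.73°C; T = -23.63°C
5400–4600 m, dry descent: Δz = 0.8 km ⇒ ΔT = +7.84°C; T = -15.79°C
Net change vs windward start: -15.79 − 8.7 = -24.49°C

-24.49°C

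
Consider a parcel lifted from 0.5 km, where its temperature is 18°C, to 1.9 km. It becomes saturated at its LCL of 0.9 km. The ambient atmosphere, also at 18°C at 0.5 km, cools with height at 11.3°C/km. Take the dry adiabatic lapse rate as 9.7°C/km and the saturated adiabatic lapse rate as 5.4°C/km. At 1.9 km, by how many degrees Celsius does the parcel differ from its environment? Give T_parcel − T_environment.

+6.54°C (parcel warmer than environment)

Parcel:
  Dry to 900 m: -9.7 × 0.4 km = -3.88°C, so T = 14.12°C.
  Saturated to 1900 m: -5.4 × 1 km = -5.4°C, so T = 8.72°C.
Environment:
  Environment to 1900 m: -11.3 × 1.4 km = -15.82°C, so T = 2.18°C.
T_parcel − T_env = 8.72 − 2.18 = +6.54°C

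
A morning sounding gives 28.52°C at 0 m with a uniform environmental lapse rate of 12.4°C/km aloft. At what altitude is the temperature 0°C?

2300 m

Height above start = (28.52 − 0) / 12.4 = 2.3 km
Altitude = 0 m + 2300 m = 2300 m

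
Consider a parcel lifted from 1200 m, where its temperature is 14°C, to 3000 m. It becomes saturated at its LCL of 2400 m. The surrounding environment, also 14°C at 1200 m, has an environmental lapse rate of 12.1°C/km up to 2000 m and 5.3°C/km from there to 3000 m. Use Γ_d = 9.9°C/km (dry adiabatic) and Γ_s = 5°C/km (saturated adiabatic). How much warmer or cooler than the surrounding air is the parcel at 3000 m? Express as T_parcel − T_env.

+0.1°C (parcel warmer than environment)

Parcel:
  1200–2400 m, dry: Δz = 1.2 km ⇒ ΔT = -11.88°C; T = 2.12°C
  2400–3000 m, saturated: Δz = 0.6 km ⇒ ΔT = -3°C; T = -0.88°C
Environment:
  1200–2000 m, environment, lower layer: Δz = 0.8 km ⇒ ΔT = -9.68°C; T = 4.32°C
  2000–3000 m, environment, upper layer: Δz = 1 km ⇒ ΔT = -5.3°C; T = -0.98°C
T_parcel − T_env = -0.88 − (-0.98) = +0.1°C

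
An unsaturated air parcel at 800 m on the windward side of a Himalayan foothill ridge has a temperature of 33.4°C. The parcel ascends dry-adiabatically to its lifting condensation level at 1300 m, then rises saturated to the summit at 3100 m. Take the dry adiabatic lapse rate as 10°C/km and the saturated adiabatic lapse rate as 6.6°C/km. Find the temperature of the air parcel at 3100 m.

800 → 1300 m (dry, 10°C/km): ΔT = -10 × 0.5 = -5°C → T = 28.4°C
1300 → 3100 m (saturated, 6.6°C/km): ΔT = -6.6 × 1.8 = -11.88°C → T = 16.52°C

16.52°C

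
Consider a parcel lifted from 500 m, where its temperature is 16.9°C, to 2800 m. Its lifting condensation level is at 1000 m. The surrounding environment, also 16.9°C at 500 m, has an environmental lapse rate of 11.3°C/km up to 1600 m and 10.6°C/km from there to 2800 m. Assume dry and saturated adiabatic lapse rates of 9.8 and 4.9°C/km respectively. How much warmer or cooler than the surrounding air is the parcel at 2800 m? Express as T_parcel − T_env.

+11.43°C (parcel warmer than environment)

Parcel:
  Dry to 1000 m: -9.8 × 0.5 km = -4.9°C, so T = 12°C.
  Saturated to 2800 m: -4.9 × 1.8 km = -8.82°C, so T = 3.18°C.
Environment:
  Environment, lower layer to 1600 m: -11.3 × 1.1 km = -12.43°C, so T = 4.47°C.
  Environment, upper layer to 2800 m: -10.6 × 1.2 km = -12.72°C, so T = -8.25°C.
T_parcel − T_env = 3.18 − (-8.25) = +11.43°C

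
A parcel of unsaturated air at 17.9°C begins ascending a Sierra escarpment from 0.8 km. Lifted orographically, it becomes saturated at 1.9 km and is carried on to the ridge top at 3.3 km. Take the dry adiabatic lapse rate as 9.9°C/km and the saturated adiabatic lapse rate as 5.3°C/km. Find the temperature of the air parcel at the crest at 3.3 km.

-0.41°C

Dry to 1900 m: -9.9 × 1.1 km = -10.89°C, so T = 7.01°C.
Saturated to 3300 m: -5.3 × 1.4 km = -7.42°C, so T = -0.41°C.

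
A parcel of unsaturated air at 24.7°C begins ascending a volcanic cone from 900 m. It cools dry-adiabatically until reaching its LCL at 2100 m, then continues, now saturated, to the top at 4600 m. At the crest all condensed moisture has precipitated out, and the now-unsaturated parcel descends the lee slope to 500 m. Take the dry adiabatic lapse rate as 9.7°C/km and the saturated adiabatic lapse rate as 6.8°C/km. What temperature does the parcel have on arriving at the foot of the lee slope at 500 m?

35.83°C

900 → 2100 m (dry, 9.7°C/km): ΔT = -9.7 × 1.2 = -11.64°C → T = 13.06°C
2100 → 4600 m (saturated, 6.8°C/km): ΔT = -6.8 × 2.5 = -17°C → T = -3.94°C
4600 → 500 m (dry descent, 9.7°C/km): ΔT = +9.7 × 4.1 = +39.77°C → T = 35.83°C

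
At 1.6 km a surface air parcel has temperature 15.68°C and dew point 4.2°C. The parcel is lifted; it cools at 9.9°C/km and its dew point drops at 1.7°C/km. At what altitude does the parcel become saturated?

T and T_d converge at 9.9 − 1.7 = 8.2°C per km
Height above start = (15.68 − 4.2) / 8.2 = 1.4 km
LCL altitude = 1600 m + 1400 m = 3000 m

3 km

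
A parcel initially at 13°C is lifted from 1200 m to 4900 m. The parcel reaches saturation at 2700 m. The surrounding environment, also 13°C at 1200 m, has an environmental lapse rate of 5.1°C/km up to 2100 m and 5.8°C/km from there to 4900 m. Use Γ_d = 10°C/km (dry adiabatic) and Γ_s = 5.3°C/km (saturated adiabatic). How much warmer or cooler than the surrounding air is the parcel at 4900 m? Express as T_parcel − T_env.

Parcel:
  1200 → 2700 m (dry, 10°C/km): ΔT = -10 × 1.5 = -15°C → T = -2°C
  2700 → 4900 m (saturated, 5.3°C/km): ΔT = -5.3 × 2.2 = -11.66°C → T = -13.66°C
Environment:
  1200 → 2100 m (environment, lower layer, 5.1°C/km): ΔT = -5.1 × 0.9 = -4.59°C → T = 8.41°C
  2100 → 4900 m (environment, upper layer, 5.8°C/km): ΔT = -5.8 × 2.8 = -16.24°C → T = -7.83°C
T_parcel − T_env = -13.66 − (-7.83) = -5.83°C

-5.83°C (parcel cooler than environment)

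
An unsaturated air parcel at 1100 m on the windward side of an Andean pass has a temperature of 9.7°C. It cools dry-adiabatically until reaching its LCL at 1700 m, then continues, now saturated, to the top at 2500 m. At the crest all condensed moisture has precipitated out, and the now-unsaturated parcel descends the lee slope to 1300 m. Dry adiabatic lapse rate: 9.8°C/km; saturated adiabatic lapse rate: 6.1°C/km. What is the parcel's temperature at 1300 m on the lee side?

10.7°C

Dry to 1700 m: -9.8 × 0.6 km = -5.88°C, so T = 3.82°C.
Saturated to 2500 m: -6.1 × 0.8 km = -4.88°C, so T = -1.06°C.
Dry descent to 1300 m: +9.8 × 1.2 km = +11.76°C, so T = 10.7°C.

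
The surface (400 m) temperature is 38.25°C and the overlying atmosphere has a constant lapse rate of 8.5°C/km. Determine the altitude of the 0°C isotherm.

4900 m

Height above start = (38.25 − 0) / 8.5 = 4.5 km
Altitude = 400 m + 4500 m = 4900 m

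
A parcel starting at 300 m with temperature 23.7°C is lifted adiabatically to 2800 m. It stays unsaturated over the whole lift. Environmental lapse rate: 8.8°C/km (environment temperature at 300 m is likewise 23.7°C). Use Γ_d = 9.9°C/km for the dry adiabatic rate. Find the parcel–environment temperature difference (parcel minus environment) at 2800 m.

-2.75°C (parcel cooler than environment)

Parcel:
  300 → 2800 m (dry, 9.9°C/km): ΔT = -9.9 × 2.5 = -24.75°C → T = -1.05°C
Environment:
  300 → 2800 m (environment, 8.8°C/km): ΔT = -8.8 × 2.5 = -22°C → T = 1.7°C
T_parcel − T_env = -1.05 − 1.7 = -2.75°C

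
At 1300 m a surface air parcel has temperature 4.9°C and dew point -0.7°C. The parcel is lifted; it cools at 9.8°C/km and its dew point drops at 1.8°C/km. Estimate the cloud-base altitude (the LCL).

T and T_d converge at 9.8 − 1.8 = 8°C per km
Height above start = (4.9 − (-0.7)) / 8 = 0.7 km
LCL altitude = 1300 m + 700 m = 2000 m

2000 m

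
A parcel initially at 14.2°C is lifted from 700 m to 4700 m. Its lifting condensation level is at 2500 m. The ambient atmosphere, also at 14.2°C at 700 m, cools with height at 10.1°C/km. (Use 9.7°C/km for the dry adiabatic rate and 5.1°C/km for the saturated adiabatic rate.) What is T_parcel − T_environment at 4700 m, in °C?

Parcel:
  700–2500 m, dry: Δz = 1.8 km ⇒ ΔT = -17.46°C; T = -3.26°C
  2500–4700 m, saturated: Δz = 2.2 km ⇒ ΔT = -11.22°C; T = -14.48°C
Environment:
  700–4700 m, environment: Δz = 4 km ⇒ ΔT = -40.4°C; T = -26.2°C
T_parcel − T_env = -14.48 − (-26.2) = +11.72°C

+11.72°C (parcel warmer than environment)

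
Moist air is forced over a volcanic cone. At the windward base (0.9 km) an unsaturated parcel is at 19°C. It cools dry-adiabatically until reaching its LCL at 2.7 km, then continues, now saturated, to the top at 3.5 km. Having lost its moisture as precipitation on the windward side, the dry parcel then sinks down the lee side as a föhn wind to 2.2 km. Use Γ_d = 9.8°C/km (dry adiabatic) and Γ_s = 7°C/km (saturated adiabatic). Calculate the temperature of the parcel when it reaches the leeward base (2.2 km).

900–2700 m, dry: Δz = 1.8 km ⇒ ΔT = -17.64°C; T = 1.36°C
2700–3500 m, saturated: Δz = 0.8 km ⇒ ΔT = -5.6°C; T = -4.24°C
3500–2200 m, dry descent: Δz = 1.3 km ⇒ ΔT = +12.74°C; T = 8.5°C

8.5°C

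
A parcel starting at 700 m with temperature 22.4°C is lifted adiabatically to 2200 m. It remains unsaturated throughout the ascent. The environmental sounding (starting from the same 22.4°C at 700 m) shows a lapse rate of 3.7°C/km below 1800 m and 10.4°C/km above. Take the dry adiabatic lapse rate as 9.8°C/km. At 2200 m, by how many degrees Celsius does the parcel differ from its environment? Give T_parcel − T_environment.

-6.47°C (parcel cooler than environment)

Parcel:
  From 700 m to 2200 m (dry): cools by 9.8 × 1.5 = 14.7°C, giving 7.7°C.
Environment:
  From 700 m to 1800 m (environment, lower layer): cools by 3.7 × 1.1 = 4.07°C, giving 18.33°C.
  From 1800 m to 2200 m (environment, upper layer): cools by 10.4 × 0.4 = 4.16°C, giving 14.17°C.
T_parcel − T_env = 7.7 − 14.17 = -6.47°C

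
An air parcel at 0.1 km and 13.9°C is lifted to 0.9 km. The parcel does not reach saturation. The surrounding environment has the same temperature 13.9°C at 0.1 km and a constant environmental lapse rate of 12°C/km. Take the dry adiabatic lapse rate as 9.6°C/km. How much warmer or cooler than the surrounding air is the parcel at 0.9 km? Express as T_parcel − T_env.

+1.92°C (parcel warmer than environment)

Parcel:
  100–900 m, dry: Δz = 0.8 km ⇒ ΔT = -7.68°C; T = 6.22°C
Environment:
  100–900 m, environment: Δz = 0.8 km ⇒ ΔT = -9.6°C; T = 4.3°C
T_parcel − T_env = 6.22 − 4.3 = +1.92°C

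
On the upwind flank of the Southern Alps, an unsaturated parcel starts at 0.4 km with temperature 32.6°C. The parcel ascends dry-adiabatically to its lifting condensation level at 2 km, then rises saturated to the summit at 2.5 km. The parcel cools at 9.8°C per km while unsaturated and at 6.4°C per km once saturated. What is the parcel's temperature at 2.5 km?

400 → 2000 m (dry, 9.8°C/km): ΔT = -9.8 × 1.6 = -15.68°C → T = 16.92°C
2000 → 2500 m (saturated, 6.4°C/km): ΔT = -6.4 × 0.5 = -3.2°C → T = 13.72°C

13.72°C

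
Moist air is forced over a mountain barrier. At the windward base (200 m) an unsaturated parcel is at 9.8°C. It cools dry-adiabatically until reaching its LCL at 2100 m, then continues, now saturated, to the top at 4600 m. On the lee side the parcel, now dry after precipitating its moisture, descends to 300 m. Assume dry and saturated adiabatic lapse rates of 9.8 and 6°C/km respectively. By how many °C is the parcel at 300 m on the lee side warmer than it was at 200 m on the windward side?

+8.52°C

200–2100 m, dry: Δz = 1.9 km ⇒ ΔT = -18.62°C; T = -8.82°C
2100–4600 m, saturated: Δz = 2.5 km ⇒ ΔT = -15°C; T = -23.82°C
4600–300 m, dry descent: Δz = 4.3 km ⇒ ΔT = +42.14°C; T = 18.32°C
Net change vs windward start: 18.32 − 9.8 = +8.52°C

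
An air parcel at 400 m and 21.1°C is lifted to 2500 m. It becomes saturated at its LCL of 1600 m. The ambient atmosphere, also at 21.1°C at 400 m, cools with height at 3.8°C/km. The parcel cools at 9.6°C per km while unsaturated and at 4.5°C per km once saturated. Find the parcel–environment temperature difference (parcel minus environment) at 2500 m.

-7.59°C (parcel cooler than environment)

Parcel:
  400 → 1600 m (dry, 9.6°C/km): ΔT = -9.6 × 1.2 = -11.52°C → T = 9.58°C
  1600 → 2500 m (saturated, 4.5°C/km): ΔT = -4.5 × 0.9 = -4.05°C → T = 5.53°C
Environment:
  400 → 2500 m (environment, 3.8°C/km): ΔT = -3.8 × 2.1 = -7.98°C → T = 13.12°C
T_parcel − T_env = 5.53 − 13.12 = -7.59°C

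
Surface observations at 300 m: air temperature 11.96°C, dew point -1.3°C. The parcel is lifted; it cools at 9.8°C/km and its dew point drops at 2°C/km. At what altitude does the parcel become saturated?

T and T_d converge at 9.8 − 2 = 7.8°C per km
Height above start = (11.96 − (-1.3)) / 7.8 = 1.7 km
LCL altitude = 300 m + 1700 m = 2000 m

2000 m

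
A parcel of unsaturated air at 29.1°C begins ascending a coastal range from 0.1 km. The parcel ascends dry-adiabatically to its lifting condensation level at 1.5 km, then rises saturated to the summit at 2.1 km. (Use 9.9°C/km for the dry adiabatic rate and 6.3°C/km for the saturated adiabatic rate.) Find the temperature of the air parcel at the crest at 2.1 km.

11.46°C

100 → 1500 m (dry, 9.9°C/km): ΔT = -9.9 × 1.4 = -13.86°C → T = 15.24°C
1500 → 2100 m (saturated, 6.3°C/km): ΔT = -6.3 × 0.6 = -3.78°C → T = 11.46°C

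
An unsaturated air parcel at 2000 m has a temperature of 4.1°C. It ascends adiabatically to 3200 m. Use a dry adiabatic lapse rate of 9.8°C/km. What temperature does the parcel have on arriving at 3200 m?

-7.66°C

2000–3200 m, dry adiabatic: Δz = 1.2 km ⇒ ΔT = -11.76°C; T = -7.66°C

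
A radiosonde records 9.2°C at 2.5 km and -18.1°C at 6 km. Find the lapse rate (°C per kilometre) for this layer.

Γ = −ΔT/Δz = (9.2 − (-18.1)) / (6000 − 2500) m
  = 27.3°C / 3.5 km = 7.8°C/km

7.8°C/km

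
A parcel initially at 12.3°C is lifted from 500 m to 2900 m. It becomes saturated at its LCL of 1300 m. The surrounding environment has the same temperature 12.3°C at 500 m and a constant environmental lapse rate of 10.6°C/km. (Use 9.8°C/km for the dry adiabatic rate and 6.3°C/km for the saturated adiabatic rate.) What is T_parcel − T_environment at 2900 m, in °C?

Parcel:
  From 500 m to 1300 m (dry): cools by 9.8 × 0.8 = 7.84°C, giving 4.46°C.
  From 1300 m to 2900 m (saturated): cools by 6.3 × 1.6 = 10.08°C, giving -5.62°C.
Environment:
  From 500 m to 2900 m (environment): cools by 10.6 × 2.4 = 25.44°C, giving -13.14°C.
T_parcel − T_env = -5.62 − (-13.14) = +7.52°C

+7.52°C (parcel warmer than environment)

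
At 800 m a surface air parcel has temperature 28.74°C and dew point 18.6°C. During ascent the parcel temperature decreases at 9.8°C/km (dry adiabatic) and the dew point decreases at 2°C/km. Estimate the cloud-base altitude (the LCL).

T and T_d converge at 9.8 − 2 = 7.8°C per km
Height above start = (28.74 − 18.6) / 7.8 = 1.3 km
LCL altitude = 800 m + 1300 m = 2100 m

2100 m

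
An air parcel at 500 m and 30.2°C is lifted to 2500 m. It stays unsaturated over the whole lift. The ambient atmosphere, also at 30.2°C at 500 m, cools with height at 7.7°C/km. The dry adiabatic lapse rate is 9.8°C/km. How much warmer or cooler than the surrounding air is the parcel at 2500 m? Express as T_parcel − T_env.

Parcel:
  Dry to 2500 m: -9.8 × 2 km = -19.6°C, so T = 10.6°C.
Environment:
  Environment to 2500 m: -7.7 × 2 km = -15.4°C, so T = 14.8°C.
T_parcel − T_env = 10.6 − 14.8 = -4.2°C

-4.2°C (parcel cooler than environment)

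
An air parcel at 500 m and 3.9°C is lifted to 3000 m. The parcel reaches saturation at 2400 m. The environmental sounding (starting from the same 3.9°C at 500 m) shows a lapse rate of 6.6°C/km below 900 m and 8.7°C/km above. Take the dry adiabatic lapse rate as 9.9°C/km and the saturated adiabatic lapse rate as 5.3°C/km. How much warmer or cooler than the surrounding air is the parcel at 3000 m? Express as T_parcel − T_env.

Parcel:
  500 → 2400 m (dry, 9.9°C/km): ΔT = -9.9 × 1.9 = -18.81°C → T = -14.91°C
  2400 → 3000 m (saturated, 5.3°C/km): ΔT = -5.3 × 0.6 = -3.18°C → T = -18.09°C
Environment:
  500 → 900 m (environment, lower layer, 6.6°C/km): ΔT = -6.6 × 0.4 = -2.64°C → T = 1.26°C
  900 → 3000 m (environment, upper layer, 8.7°C/km): ΔT = -8.7 × 2.1 = -18.27°C → T = -17.01°C
T_parcel − T_env = -18.09 − (-17.01) = -1.08°C

-1.08°C (parcel cooler than environment)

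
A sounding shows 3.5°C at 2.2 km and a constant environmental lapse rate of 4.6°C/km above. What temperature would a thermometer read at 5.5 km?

Environmental to 5500 m: -4.6 × 3.3 km = -15.18°C, so T = -11.68°C.

-11.68°C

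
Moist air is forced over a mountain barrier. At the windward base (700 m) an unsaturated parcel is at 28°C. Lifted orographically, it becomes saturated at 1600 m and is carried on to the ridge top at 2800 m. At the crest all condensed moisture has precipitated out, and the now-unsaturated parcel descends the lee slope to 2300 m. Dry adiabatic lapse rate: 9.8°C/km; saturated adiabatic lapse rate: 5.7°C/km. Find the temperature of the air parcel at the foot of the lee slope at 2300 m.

700 → 1600 m (dry, 9.8°C/km): ΔT = -9.8 × 0.9 = -8.82°C → T = 19.18°C
1600 → 2800 m (saturated, 5.7°C/km): ΔT = -5.7 × 1.2 = -6.84°C → T = 12.34°C
2800 → 2300 m (dry descent, 9.8°C/km): ΔT = +9.8 × 0.5 = +4.9°C → T = 17.24°C

17.24°C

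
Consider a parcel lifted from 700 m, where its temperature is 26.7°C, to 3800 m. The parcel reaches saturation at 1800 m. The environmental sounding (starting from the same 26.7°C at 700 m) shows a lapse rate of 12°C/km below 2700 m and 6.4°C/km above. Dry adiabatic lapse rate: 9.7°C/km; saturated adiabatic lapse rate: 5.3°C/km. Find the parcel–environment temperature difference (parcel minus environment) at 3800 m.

+9.77°C (parcel warmer than environment)

Parcel:
  700–1800 m, dry: Δz = 1.1 km ⇒ ΔT = -10.67°C; T = 16.03°C
  1800–3800 m, saturated: Δz = 2 km ⇒ ΔT = -10.6°C; T = 5.43°C
Environment:
  700–2700 m, environment, lower layer: Δz = 2 km ⇒ ΔT = -24°C; T = 2.7°C
  2700–3800 m, environment, upper layer: Δz = 1.1 km ⇒ ΔT = -7.04°C; T = -4.34°C
T_parcel − T_env = 5.43 − (-4.34) = +9.77°C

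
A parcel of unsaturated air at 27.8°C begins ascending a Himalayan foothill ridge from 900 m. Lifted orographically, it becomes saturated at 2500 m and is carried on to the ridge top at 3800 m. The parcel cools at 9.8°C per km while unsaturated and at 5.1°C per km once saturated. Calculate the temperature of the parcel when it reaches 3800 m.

900 → 2500 m (dry, 9.8°C/km): ΔT = -9.8 × 1.6 = -15.68°C → T = 12.12°C
2500 → 3800 m (saturated, 5.1°C/km): ΔT = -5.1 × 1.3 = -6.63°C → T = 5.49°C

5.49°C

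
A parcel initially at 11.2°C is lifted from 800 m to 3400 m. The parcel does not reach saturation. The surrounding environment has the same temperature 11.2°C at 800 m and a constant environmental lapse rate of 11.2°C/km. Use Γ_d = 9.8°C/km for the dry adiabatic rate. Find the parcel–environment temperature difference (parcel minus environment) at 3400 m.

Parcel:
  800 → 3400 m (dry, 9.8°C/km): ΔT = -9.8 × 2.6 = -25.48°C → T = -14.28°C
Environment:
  800 → 3400 m (environment, 11.2°C/km): ΔT = -11.2 × 2.6 = -29.12°C → T = -17.92°C
T_parcel − T_env = -14.28 − (-17.92) = +3.64°C

+3.64°C (parcel warmer than environment)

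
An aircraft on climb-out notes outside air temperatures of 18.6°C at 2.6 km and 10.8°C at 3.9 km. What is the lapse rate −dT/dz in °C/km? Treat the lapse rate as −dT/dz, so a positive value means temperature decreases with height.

Γ = −ΔT/Δz = (18.6 − 10.8) / (3900 − 2600) m
  = 7.8°C / 1.3 km = 6°C/km

6°C/km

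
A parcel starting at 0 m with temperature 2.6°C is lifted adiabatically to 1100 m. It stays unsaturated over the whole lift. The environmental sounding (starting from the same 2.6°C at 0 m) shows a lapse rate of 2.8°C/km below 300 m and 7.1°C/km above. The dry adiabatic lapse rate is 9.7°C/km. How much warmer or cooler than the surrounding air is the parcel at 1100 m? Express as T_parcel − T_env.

-4.15°C (parcel cooler than environment)

Parcel:
  Dry to 1100 m: -9.7 × 1.1 km = -10.67°C, so T = -8.07°C.
Environment:
  Environment, lower layer to 300 m: -2.8 × 0.3 km = -0.84°C, so T = 1.76°C.
  Environment, upper layer to 1100 m: -7.1 × 0.8 km = -5.68°C, so T = -3.92°C.
T_parcel − T_env = -8.07 − (-3.92) = -4.15°C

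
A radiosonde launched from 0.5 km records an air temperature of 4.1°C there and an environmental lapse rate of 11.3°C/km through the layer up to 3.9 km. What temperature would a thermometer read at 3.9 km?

-34.32°C

From 500 m to 3900 m (environmental): cools by 11.3 × 3.4 = 38.42°C, giving -34.32°C.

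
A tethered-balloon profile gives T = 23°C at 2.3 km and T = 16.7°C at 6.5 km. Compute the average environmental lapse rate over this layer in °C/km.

Γ = −ΔT/Δz = (23 − 16.7) / (6500 − 2300) m
  = 6.3°C / 4.2 km = 1.5°C/km

1.5°C/km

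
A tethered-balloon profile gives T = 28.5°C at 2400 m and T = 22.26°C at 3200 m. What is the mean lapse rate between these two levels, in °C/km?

Γ = −ΔT/Δz = (28.5 − 22.26) / (3200 − 2400) m
  = 6.24°C / 0.8 km = 7.8°C/km

7.8°C/km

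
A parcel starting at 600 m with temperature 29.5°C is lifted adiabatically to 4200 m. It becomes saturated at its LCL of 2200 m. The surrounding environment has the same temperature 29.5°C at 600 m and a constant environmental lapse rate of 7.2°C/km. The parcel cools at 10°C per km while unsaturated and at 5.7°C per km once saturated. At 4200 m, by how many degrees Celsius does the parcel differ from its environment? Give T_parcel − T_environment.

Parcel:
  600–2200 m, dry: Δz = 1.6 km ⇒ ΔT = -16°C; T = 13.5°C
  2200–4200 m, saturated: Δz = 2 km ⇒ ΔT = -11.4°C; T = 2.1°C
Environment:
  600–4200 m, environment: Δz = 3.6 km ⇒ ΔT = -25.92°C; T = 3.58°C
T_parcel − T_env = 2.1 − 3.58 = -1.48°C

-1.48°C (parcel cooler than environment)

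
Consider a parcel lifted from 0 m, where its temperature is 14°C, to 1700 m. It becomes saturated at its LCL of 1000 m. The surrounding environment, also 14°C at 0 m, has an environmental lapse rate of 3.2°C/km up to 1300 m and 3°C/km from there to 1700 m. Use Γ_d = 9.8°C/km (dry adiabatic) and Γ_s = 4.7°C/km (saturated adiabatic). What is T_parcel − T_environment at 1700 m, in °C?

-7.73°C (parcel cooler than environment)

Parcel:
  0 → 1000 m (dry, 9.8°C/km): ΔT = -9.8 × 1 = -9.8°C → T = 4.2°C
  1000 → 1700 m (saturated, 4.7°C/km): ΔT = -4.7 × 0.7 = -3.29°C → T = 0.91°C
Environment:
  0 → 1300 m (environment, lower layer, 3.2°C/km): ΔT = -3.2 × 1.3 = -4.16°C → T = 9.84°C
  1300 → 1700 m (environment, upper layer, 3°C/km): ΔT = -3 × 0.4 = -1.2°C → T = 8.64°C
T_parcel − T_env = 0.91 − 8.64 = -7.73°C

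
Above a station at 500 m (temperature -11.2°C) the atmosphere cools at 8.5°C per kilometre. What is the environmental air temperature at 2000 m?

-23.95°C

500 → 2000 m (environmental, 8.5°C/km): ΔT = -8.5 × 1.5 = -12.75°C → T = -23.95°C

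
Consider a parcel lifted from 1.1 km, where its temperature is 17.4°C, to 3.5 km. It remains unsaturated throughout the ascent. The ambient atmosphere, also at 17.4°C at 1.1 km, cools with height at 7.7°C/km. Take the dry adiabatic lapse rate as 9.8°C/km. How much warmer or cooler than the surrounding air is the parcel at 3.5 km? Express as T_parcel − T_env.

-5.04°C (parcel cooler than environment)

Parcel:
  1100 → 3500 m (dry, 9.8°C/km): ΔT = -9.8 × 2.4 = -23.52°C → T = -6.12°C
Environment:
  1100 → 3500 m (environment, 7.7°C/km): ΔT = -7.7 × 2.4 = -18.48°C → T = -1.08°C
T_parcel − T_env = -6.12 − (-1.08) = -5.04°C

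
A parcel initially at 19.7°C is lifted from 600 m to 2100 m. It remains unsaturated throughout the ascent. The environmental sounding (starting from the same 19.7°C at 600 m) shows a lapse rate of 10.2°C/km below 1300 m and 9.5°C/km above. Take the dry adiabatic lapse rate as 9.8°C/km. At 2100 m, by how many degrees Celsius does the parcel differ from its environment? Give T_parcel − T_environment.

+0.04°C (parcel warmer than environment)

Parcel:
  Dry to 2100 m: -9.8 × 1.5 km = -14.7°C, so T = 5°C.
Environment:
  Environment, lower layer to 1300 m: -10.2 × 0.7 km = -7.14°C, so T = 12.56°C.
  Environment, upper layer to 2100 m: -9.5 × 0.8 km = -7.6°C, so T = 4.96°C.
T_parcel − T_env = 5 − 4.96 = +0.04°C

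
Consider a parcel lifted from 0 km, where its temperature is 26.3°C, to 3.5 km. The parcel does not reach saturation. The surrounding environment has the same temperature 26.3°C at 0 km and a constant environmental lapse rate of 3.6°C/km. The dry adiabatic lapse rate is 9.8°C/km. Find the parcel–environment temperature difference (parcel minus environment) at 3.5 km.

-21.7°C (parcel cooler than environment)

Parcel:
  From 0 m to 3500 m (dry): cools by 9.8 × 3.5 = 34.3°C, giving -8°C.
Environment:
  From 0 m to 3500 m (environment): cools by 3.6 × 3.5 = 12.6°C, giving 13.7°C.
T_parcel − T_env = -8 − 13.7 = -21.7°C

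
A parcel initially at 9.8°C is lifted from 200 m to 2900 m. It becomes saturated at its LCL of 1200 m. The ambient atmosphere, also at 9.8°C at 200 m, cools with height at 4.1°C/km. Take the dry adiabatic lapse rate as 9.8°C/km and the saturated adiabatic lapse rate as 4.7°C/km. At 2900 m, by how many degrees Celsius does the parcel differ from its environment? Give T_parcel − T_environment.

-6.72°C (parcel cooler than environment)

Parcel:
  Dry to 1200 m: -9.8 × 1 km = -9.8°C, so T = 0°C.
  Saturated to 2900 m: -4.7 × 1.7 km = -7.99°C, so T = -7.99°C.
Environment:
  Environment to 2900 m: -4.1 × 2.7 km = -11.07°C, so T = -1.27°C.
T_parcel − T_env = -7.99 − (-1.27) = -6.72°C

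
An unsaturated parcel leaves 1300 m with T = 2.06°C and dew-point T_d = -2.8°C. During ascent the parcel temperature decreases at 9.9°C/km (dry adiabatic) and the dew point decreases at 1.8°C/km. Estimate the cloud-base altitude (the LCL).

1900 m

T and T_d converge at 9.9 − 1.8 = 8.1°C per km
Height above start = (2.06 − (-2.8)) / 8.1 = 0.6 km
LCL altitude = 1300 m + 600 m = 1900 m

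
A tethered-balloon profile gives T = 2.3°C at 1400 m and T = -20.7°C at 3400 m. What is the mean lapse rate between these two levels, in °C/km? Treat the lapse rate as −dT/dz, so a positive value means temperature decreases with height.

Γ = −ΔT/Δz = (2.3 − (-20.7)) / (3400 − 1400) m
  = 23°C / 2 km = 11.5°C/km

11.5°C/km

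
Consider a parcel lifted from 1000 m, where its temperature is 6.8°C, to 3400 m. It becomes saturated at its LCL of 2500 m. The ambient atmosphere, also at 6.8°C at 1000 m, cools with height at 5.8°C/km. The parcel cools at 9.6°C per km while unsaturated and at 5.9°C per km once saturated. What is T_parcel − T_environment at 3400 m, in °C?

-5.79°C (parcel cooler than environment)

Parcel:
  From 1000 m to 2500 m (dry): cools by 9.6 × 1.5 = 14.4°C, giving -7.6°C.
  From 2500 m to 3400 m (saturated): cools by 5.9 × 0.9 = 5.31°C, giving -12.91°C.
Environment:
  From 1000 m to 3400 m (environment): cools by 5.8 × 2.4 = 13.92°C, giving -7.12°C.
T_parcel − T_env = -12.91 − (-7.12) = -5.79°C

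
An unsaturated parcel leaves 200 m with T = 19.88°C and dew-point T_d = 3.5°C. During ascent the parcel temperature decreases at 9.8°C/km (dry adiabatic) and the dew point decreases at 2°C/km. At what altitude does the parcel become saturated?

2300 m

T and T_d converge at 9.8 − 2 = 7.8°C per km
Height above start = (19.88 − 3.5) / 7.8 = 2.1 km
LCL altitude = 200 m + 2100 m = 2300 m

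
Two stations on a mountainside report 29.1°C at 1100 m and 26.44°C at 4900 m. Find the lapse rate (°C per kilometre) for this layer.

0.7°C/km

Γ = −ΔT/Δz = (29.1 − 26.44) / (4900 − 1100) m
  = 2.66°C / 3.8 km = 0.7°C/km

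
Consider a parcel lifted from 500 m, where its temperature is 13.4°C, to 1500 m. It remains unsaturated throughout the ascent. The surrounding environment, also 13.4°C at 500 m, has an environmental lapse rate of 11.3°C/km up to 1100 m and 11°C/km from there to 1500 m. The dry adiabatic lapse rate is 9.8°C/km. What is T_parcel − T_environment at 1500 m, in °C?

Parcel:
  500 → 1500 m (dry, 9.8°C/km): ΔT = -9.8 × 1 = -9.8°C → T = 3.6°C
Environment:
  500 → 1100 m (environment, lower layer, 11.3°C/km): ΔT = -11.3 × 0.6 = -6.78°C → T = 6.62°C
  1100 → 1500 m (environment, upper layer, 11°C/km): ΔT = -11 × 0.4 = -4.4°C → T = 2.22°C
T_parcel − T_env = 3.6 − 2.22 = +1.38°C

+1.38°C (parcel warmer than environment)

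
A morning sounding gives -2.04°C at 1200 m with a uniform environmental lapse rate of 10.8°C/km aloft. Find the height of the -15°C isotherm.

Height above start = (-2.04 − (-15)) / 10.8 = 1.2 km
Altitude = 1200 m + 1200 m = 2400 m

2400 m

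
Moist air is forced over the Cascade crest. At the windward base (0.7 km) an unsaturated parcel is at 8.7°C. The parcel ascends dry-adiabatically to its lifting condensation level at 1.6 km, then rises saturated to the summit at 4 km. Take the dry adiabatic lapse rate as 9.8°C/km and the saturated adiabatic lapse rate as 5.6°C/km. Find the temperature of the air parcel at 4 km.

-13.56°C

Dry to 1600 m: -9.8 × 0.9 km = -8.82°C, so T = -0.12°C.
Saturated to 4000 m: -5.6 × 2.4 km = -13.44°C, so T = -13.56°C.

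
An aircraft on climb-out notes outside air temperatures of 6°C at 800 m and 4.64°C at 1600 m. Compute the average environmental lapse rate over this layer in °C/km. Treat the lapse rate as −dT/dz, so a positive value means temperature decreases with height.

Γ = −ΔT/Δz = (6 − 4.64) / (1600 − 800) m
  = 1.36°C / 0.8 km = 1.7°C/km

1.7°C/km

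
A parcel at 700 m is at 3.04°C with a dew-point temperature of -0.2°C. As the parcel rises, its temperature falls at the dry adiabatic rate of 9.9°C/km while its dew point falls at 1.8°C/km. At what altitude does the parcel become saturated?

T and T_d converge at 9.9 − 1.8 = 8.1°C per km
Height above start = (3.04 − (-0.2)) / 8.1 = 0.4 km
LCL altitude = 700 m + 400 m = 1100 m

1100 m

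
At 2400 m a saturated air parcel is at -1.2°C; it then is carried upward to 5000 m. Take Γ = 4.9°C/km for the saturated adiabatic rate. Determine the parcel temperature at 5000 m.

Saturated adiabatic to 5000 m: -4.9 × 2.6 km = -12.74°C, so T = -13.94°C.

-13.94°C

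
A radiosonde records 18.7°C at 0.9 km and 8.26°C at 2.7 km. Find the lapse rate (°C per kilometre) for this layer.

5.8°C/km

Γ = −ΔT/Δz = (18.7 − 8.26) / (2700 − 900) m
  = 10.44°C / 1.8 km = 5.8°C/km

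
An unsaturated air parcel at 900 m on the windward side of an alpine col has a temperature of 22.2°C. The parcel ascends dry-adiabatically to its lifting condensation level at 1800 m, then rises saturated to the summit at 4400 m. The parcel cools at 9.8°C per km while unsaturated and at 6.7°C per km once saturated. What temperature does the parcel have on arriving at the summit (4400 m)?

-4.04°C

900 → 1800 m (dry, 9.8°C/km): ΔT = -9.8 × 0.9 = -8.82°C → T = 13.38°C
1800 → 4400 m (saturated, 6.7°C/km): ΔT = -6.7 × 2.6 = -17.42°C → T = -4.04°C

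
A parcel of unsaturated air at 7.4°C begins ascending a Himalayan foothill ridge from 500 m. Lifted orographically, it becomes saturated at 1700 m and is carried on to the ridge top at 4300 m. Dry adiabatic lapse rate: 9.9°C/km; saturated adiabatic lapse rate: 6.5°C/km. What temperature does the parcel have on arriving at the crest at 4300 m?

500 → 1700 m (dry, 9.9°C/km): ΔT = -9.9 × 1.2 = -11.88°C → T = -4.48°C
1700 → 4300 m (saturated, 6.5°C/km): ΔT = -6.5 × 2.6 = -16.9°C → T = -21.38°C

-21.38°C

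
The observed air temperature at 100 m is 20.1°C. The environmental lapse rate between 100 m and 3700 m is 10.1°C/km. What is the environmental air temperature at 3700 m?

100–3700 m, environmental: Δz = 3.6 km ⇒ ΔT = -36.36°C; T = -16.26°C

-16.26°C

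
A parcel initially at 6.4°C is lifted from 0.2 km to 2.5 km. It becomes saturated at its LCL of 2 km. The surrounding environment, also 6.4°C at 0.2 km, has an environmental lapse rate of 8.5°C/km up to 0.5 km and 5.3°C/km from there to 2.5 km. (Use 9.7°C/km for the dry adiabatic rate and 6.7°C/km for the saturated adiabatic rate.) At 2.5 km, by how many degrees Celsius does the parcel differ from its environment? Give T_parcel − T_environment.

Parcel:
  200–2000 m, dry: Δz = 1.8 km ⇒ ΔT = -17.46°C; T = -11.06°C
  2000–2500 m, saturated: Δz = 0.5 km ⇒ ΔT = -3.35°C; T = -14.41°C
Environment:
  200–500 m, environment, lower layer: Δz = 0.3 km ⇒ ΔT = -2.55°C; T = 3.85°C
  500–2500 m, environment, upper layer: Δz = 2 km ⇒ ΔT = -10.6°C; T = -6.75°C
T_parcel − T_env = -14.41 − (-6.75) = -7.66°C

-7.66°C (parcel cooler than environment)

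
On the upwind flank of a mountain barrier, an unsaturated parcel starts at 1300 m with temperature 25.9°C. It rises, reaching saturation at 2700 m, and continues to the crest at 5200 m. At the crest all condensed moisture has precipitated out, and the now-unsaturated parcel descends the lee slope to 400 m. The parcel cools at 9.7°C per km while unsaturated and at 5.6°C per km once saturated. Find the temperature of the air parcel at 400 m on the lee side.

1300 → 2700 m (dry, 9.7°C/km): ΔT = -9.7 × 1.4 = -13.58°C → T = 12.32°C
2700 → 5200 m (saturated, 5.6°C/km): ΔT = -5.6 × 2.5 = -14°C → T = -1.68°C
5200 → 400 m (dry descent, 9.7°C/km): ΔT = +9.7 × 4.8 = +46.56°C → T = 44.88°C

44.88°C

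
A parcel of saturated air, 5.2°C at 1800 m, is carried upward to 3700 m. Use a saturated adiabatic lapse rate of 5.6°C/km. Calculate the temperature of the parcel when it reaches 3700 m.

1800–3700 m, saturated adiabatic: Δz = 1.9 km ⇒ ΔT = -10.64°C; T = -5.44°C

-5.44°C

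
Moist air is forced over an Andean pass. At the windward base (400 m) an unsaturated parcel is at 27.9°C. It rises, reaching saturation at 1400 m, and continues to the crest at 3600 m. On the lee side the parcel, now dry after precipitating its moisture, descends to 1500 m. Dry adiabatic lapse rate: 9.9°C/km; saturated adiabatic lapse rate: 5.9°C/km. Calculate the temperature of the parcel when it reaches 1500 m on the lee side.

From 400 m to 1400 m (dry): cools by 9.9 × 1 = 9.9°C, giving 18°C.
From 1400 m to 3600 m (saturated): cools by 5.9 × 2.2 = 12.98°C, giving 5.02°C.
From 3600 m to 1500 m (dry descent): warms by 9.9 × 2.1 = 20.79°C, giving 25.81°C.

25.81°C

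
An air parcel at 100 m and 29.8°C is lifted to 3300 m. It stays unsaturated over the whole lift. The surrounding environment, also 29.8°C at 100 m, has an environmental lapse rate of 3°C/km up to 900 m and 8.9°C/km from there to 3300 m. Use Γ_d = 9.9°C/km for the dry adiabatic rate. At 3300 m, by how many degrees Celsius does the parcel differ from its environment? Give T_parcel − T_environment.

Parcel:
  100–3300 m, dry: Δz = 3.2 km ⇒ ΔT = -31.68°C; T = -1.88°C
Environment:
  100–900 m, environment, lower layer: Δz = 0.8 km ⇒ ΔT = -2.4°C; T = 27.4°C
  900–3300 m, environment, upper layer: Δz = 2.4 km ⇒ ΔT = -21.36°C; T = 6.04°C
T_parcel − T_env = -1.88 − 6.04 = -7.92°C

-7.92°C (parcel cooler than environment)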